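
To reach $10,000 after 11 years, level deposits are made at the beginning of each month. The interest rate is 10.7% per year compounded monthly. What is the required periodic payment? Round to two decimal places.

$39.67

Level annuity due; solve FV = PMT × [((1+r)^n − 1)/r] × (1+r) for PMT.
Periodic rate r = 0.107/12 per month; n is counted in months.
With n = 132: PMT = 10,000 / ([((1+r)^n − 1)/r] × (1+r)) = $39.67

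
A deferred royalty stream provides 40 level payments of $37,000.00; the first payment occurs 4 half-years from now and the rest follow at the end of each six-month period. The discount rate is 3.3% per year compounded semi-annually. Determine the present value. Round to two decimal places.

Ordinary annuity of 40 payments, first payment at period 4.
Periodic rate r = 0.033/2 per half-year; n is counted in half-years.
The ordinary-annuity PV formula values the stream one period before the first payment (period 3); discount that back 3 periods:
PV₀ = 37,000 × [1 − (1+r)^−40] / r × (1+r)^−3 = $1,025,557.91

$1,025,557.91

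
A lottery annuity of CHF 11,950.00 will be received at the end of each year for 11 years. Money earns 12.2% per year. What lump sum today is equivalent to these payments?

CHF 70,339.53

This is an ordinary annuity: 11 payments of CHF 11,950.00 at the end of each year.
Periodic rate r = 0.122 per year.
PV = PMT × [(1 − (1+r)^−n)/r] = 11,950 × [1 − (1+r)^−11] / r = CHF 70,339.53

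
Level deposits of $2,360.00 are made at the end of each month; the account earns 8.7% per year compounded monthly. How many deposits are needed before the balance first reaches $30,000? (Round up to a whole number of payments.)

13 payments

Periodic rate r = 0.087/12 per month; n is counted in months.
Ordinary annuity FV: 30,000 = 2,360 × [((1+r)^n − 1)/r].
(1+r)^n = 1 + 30,000 × r / 2,360, so n = ln(1 + 30,000·r/2,360) / ln(1+r) = 12.20.
Round up to a whole number of payments: n = 13.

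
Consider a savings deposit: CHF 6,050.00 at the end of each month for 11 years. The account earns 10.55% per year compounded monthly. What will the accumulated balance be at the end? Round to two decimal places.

CHF 1,496,993.60

This is an ordinary annuity: 132 deposits of CHF 6,050.00 at the end of each month.
Periodic rate r = 0.1055/12 per month; n is counted in months.
FV = PMT × [((1+r)^n − 1)/r] = 6,050 × [(1+r)^132 − 1] / r = CHF 1,496,993.60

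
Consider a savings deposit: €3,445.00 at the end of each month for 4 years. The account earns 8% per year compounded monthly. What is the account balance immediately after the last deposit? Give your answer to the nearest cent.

This is an ordinary annuity: 48 deposits of €3,445.00 at the end of each month.
Periodic rate r = 0.08/12 per month; n is counted in months.
FV = PMT × [((1+r)^n − 1)/r] = 3,445 × [(1+r)^48 − 1] / r = €194,125.46

€194,125.46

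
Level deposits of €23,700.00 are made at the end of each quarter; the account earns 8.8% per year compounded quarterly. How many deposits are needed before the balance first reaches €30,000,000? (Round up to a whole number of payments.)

Periodic rate r = 0.088/4 per quarter; n is counted in quarters.
Ordinary annuity FV: 30,000,000 = 23,700 × [((1+r)^n − 1)/r].
(1+r)^n = 1 + 30,000,000 × r / 23,700, so n = ln(1 + 30,000,000·r/23,700) / ln(1+r) = 154.50.
Round up to a whole number of payments: n = 155.

155 payments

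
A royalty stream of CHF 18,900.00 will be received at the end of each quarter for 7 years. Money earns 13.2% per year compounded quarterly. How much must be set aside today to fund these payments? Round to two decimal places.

This is an ordinary annuity: 28 payments of CHF 18,900.00 at the end of each quarter.
Periodic rate r = 0.132/4 per quarter; n is counted in quarters.
PV = PMT × [(1 − (1+r)^−n)/r] = 18,900 × [1 − (1+r)^−28] / r = CHF 341,978.79

CHF 341,978.79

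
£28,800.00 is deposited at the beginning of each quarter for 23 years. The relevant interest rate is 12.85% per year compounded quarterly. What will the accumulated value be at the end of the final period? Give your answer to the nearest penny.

This is an annuity due: 92 deposits of £28,800.00 at the beginning of each quarter.
Periodic rate r = 0.1285/4 per quarter; n is counted in quarters.
FV = PMT × [((1+r)^n − 1)/r] × (1+r) = 28,800 × [(1+r)^92 − 1] / r × (1+r) = £16,043,576.09

£16,043,576.09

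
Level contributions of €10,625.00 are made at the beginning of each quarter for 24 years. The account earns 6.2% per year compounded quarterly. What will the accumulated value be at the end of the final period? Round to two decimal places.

€2,351,436.86

This is an annuity due: 96 deposits of €10,625.00 at the beginning of each quarter.
Periodic rate r = 0.062/4 per quarter; n is counted in quarters.
FV = PMT × [((1+r)^n − 1)/r] × (1+r) = 10,625 × [(1+r)^96 − 1] / r × (1+r) = €2,351,436.86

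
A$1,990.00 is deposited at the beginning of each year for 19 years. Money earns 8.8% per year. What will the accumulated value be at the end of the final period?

A$97,561.79

This is an annuity due: 19 deposits of A$1,990.00 at the beginning of each year.
Periodic rate r = 0.088 per year.
FV = PMT × [((1+r)^n − 1)/r] × (1+r) = 1,990 × [(1+r)^19 − 1] / r × (1+r) = A$97,561.79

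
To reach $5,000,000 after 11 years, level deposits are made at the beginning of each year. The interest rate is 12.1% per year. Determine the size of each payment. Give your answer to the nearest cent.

Level annuity due; solve FV = PMT × [((1+r)^n − 1)/r] × (1+r) for PMT.
Periodic rate r = 0.121 per year.
With n = 11: PMT = 5,000,000 / ([((1+r)^n − 1)/r] × (1+r)) = $214,773.26

$214,773.26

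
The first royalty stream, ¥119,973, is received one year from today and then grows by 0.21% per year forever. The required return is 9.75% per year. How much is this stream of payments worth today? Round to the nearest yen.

¥1,257,579

Periodic rate r = 0.0975 per year.
Growing perpetuity (Gordon): PV = PMT₁ / (r − g) = 119,973 / (r − 0.0021) = ¥1,257,579.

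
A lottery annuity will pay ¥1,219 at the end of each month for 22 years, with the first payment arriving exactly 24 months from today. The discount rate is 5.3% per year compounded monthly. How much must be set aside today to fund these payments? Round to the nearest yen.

¥171,482

Ordinary annuity of 264 payments, first payment at period 24.
Periodic rate r = 0.053/12 per month; n is counted in months.
The ordinary-annuity PV formula values the stream one period before the first payment (period 23); discount that back 23 periods:
PV₀ = 1,219 × [1 − (1+r)^−264] / r × (1+r)^−23 = ¥171,482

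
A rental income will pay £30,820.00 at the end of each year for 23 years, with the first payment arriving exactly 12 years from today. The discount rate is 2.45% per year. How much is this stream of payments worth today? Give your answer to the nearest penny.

Ordinary annuity of 23 payments, first payment at period 12.
Periodic rate r = 0.0245 per year.
The ordinary-annuity PV formula values the stream one period before the first payment (period 11); discount that back 11 periods:
PV₀ = 30,820 × [1 − (1+r)^−23] / r × (1+r)^−11 = £411,498.79

£411,498.79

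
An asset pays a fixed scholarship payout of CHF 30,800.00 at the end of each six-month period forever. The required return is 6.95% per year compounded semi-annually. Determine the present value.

CHF 886,330.94

Periodic rate r = 0.0695/2 per half-year.
Level perpetuity: PV = PMT / r = 30,800 / (0.0695/2) = CHF 886,330.94.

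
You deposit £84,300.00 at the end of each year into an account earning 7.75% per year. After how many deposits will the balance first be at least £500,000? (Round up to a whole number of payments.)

6 payments

Periodic rate r = 0.0775 per year.
Ordinary annuity FV: 500,000 = 84,300 × [((1+r)^n − 1)/r].
(1+r)^n = 1 + 500,000 × r / 84,300, so n = ln(1 + 500,000·r/84,300) / ln(1+r) = 5.07.
Round up to a whole number of payments: n = 6.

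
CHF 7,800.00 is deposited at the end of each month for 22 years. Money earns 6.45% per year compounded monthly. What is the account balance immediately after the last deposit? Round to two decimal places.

This is an ordinary annuity: 264 deposits of CHF 7,800.00 at the end of each month.
Periodic rate r = 0.0645/12 per month; n is counted in months.
FV = PMT × [((1+r)^n − 1)/r] = 7,800 × [(1+r)^264 − 1] / r = CHF 4,523,724.34

CHF 4,523,724.34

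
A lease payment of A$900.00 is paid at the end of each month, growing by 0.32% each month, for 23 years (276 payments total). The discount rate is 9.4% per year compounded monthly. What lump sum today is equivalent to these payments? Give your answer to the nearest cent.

Periodic rate r = 0.094/12 per month; n is counted in months.
Growing ordinary annuity: PV = PMT₁ × [1 − ((1+g)/(1+r))^n] / (r − g) = 900 × [1 − ((1+0.0032)/(1+r))^276] / (r − 0.0032) = A$139,791.93.

A$139,791.93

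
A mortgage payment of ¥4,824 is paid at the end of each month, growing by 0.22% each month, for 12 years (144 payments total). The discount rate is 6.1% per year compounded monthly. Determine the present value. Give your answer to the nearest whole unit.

Periodic rate r = 0.061/12 per month; n is counted in months.
Growing ordinary annuity: PV = PMT₁ × [1 − ((1+g)/(1+r))^n] / (r − g) = 4,824 × [1 − ((1+0.0022)/(1+r))^144] / (r − 0.0022) = ¥566,828.

¥566,828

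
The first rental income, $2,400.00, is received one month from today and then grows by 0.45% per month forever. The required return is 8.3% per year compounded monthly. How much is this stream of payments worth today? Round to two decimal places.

$993,103.45

Periodic rate r = 0.083/12 per month.
Growing perpetuity (Gordon): PV = PMT₁ / (r − g) = 2,400 / (r − 0.0045) = $993,103.45.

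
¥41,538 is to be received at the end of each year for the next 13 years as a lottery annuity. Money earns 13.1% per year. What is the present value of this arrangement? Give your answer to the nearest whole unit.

This is an ordinary annuity: 13 payments of ¥41,538 at the end of each year.
Periodic rate r = 0.131 per year.
PV = PMT × [(1 − (1+r)^−n)/r] = 41,538 × [1 − (1+r)^−13] / r = ¥253,087

¥253,087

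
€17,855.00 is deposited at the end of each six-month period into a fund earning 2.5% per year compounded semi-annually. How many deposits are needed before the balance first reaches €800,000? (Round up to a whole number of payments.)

Periodic rate r = 0.025/2 per half-year; n is counted in half-years.
Ordinary annuity FV: 800,000 = 17,855 × [((1+r)^n − 1)/r].
(1+r)^n = 1 + 800,000 × r / 17,855, so n = ln(1 + 800,000·r/17,855) / ln(1+r) = 35.80.
Round up to a whole number of payments: n = 36.

36 payments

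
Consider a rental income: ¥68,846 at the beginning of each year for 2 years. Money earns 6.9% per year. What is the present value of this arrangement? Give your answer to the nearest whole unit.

¥133,248

This is an annuity due: 2 payments of ¥68,846 at the beginning of each year.
Periodic rate r = 0.069 per year.
PV = PMT × [(1 − (1+r)^−n)/r] × (1+r) = 68,846 × [1 − (1+r)^−2] / r × (1+r) = ¥133,248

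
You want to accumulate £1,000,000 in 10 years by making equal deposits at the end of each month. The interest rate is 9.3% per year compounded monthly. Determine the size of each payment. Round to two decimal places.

Level ordinary annuity; solve FV = PMT × [((1+r)^n − 1)/r] for PMT.
Periodic rate r = 0.093/12 per month; n is counted in months.
With n = 120: PMT = 1,000,000 / ([((1+r)^n − 1)/r]) = £5,080.51

£5,080.51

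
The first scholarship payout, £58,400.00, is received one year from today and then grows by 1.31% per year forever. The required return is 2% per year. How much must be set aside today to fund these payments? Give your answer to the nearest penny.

£8,463,768.12

Periodic rate r = 0.02 per year.
Growing perpetuity (Gordon): PV = PMT₁ / (r − g) = 58,400 / (r − 0.0131) = £8,463,768.12.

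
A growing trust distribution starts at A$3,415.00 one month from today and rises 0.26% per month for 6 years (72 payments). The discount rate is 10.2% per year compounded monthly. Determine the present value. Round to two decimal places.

Periodic rate r = 0.102/12 per month; n is counted in months.
Growing ordinary annuity: PV = PMT₁ × [1 − ((1+g)/(1+r))^n] / (r − g) = 3,415 × [1 − ((1+0.0026)/(1+r))^72] / (r − 0.0026) = A$199,439.06.

A$199,439.06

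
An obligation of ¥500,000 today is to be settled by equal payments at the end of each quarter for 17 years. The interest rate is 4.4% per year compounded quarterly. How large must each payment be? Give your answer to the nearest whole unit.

¥10,481

Level ordinary annuity; solve PV = PMT × [(1 − (1+r)^−n)/r] for PMT.
Periodic rate r = 0.044/4 per quarter; n is counted in quarters.
With n = 68: PMT = 500,000 / ([(1 − (1+r)^−n)/r]) = ¥10,481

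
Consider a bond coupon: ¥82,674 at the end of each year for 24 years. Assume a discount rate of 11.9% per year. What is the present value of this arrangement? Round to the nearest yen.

¥647,977

This is an ordinary annuity: 24 payments of ¥82,674 at the end of each year.
Periodic rate r = 0.119 per year.
PV = PMT × [(1 − (1+r)^−n)/r] = 82,674 × [1 − (1+r)^−24] / r = ¥647,977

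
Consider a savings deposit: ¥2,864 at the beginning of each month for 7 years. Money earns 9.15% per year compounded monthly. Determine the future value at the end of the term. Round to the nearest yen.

¥337,908

This is an annuity due: 84 deposits of ¥2,864 at the beginning of each month.
Periodic rate r = 0.0915/12 per month; n is counted in months.
FV = PMT × [((1+r)^n − 1)/r] × (1+r) = 2,864 × [(1+r)^84 − 1] / r × (1+r) = ¥337,908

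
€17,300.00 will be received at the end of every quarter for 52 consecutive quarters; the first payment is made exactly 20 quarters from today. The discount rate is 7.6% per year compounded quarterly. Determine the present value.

€397,480.11

Ordinary annuity of 52 payments, first payment at period 20.
Periodic rate r = 0.076/4 per quarter; n is counted in quarters.
The ordinary-annuity PV formula values the stream one period before the first payment (period 19); discount that back 19 periods:
PV₀ = 17,300 × [1 − (1+r)^−52] / r × (1+r)^−19 = €397,480.11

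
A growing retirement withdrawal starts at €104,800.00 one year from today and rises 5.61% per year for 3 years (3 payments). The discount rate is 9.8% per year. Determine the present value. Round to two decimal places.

€275,551.02

Periodic rate r = 0.098 per year.
Growing ordinary annuity: PV = PMT₁ × [1 − ((1+g)/(1+r))^n] / (r − g) = 104,800 × [1 − ((1+0.0561)/(1+r))^3] / (r − 0.0561) = €275,551.02.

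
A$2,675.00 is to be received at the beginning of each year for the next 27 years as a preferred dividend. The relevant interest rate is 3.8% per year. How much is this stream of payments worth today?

This is an annuity due: 27 payments of A$2,675.00 at the beginning of each year.
Periodic rate r = 0.038 per year.
PV = PMT × [(1 − (1+r)^−n)/r] × (1+r) = 2,675 × [1 − (1+r)^−27] / r × (1+r) = A$46,376.02

A$46,376.02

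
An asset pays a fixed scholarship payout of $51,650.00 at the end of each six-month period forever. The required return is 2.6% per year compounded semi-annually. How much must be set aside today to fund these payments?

$3,973,076.92

Periodic rate r = 0.026/2 per half-year.
Level perpetuity: PV = PMT / r = 51,650 / (0.026/2) = $3,973,076.92.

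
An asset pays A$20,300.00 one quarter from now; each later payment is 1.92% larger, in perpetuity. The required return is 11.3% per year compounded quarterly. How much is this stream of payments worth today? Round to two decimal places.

Periodic rate r = 0.113/4 per quarter.
Growing perpetuity (Gordon): PV = PMT₁ / (r − g) = 20,300 / (r − 0.0192) = A$2,243,093.92.

A$2,243,093.92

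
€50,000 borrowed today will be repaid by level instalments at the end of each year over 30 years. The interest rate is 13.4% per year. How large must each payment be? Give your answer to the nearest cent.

€6,857.68

Level ordinary annuity; solve PV = PMT × [(1 − (1+r)^−n)/r] for PMT.
Periodic rate r = 0.134 per year.
With n = 30: PMT = 50,000 / ([(1 − (1+r)^−n)/r]) = €6,857.68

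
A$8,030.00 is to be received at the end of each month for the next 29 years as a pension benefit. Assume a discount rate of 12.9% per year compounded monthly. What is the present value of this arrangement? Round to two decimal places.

A$728,893.26

This is an ordinary annuity: 348 payments of A$8,030.00 at the end of each month.
Periodic rate r = 0.129/12 per month; n is counted in months.
PV = PMT × [(1 − (1+r)^−n)/r] = 8,030 × [1 − (1+r)^−348] / r = A$728,893.26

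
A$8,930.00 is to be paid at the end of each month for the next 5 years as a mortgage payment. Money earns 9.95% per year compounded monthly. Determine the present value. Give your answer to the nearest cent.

A$420,780.80

This is an ordinary annuity: 60 payments of A$8,930.00 at the end of each month.
Periodic rate r = 0.0995/12 per month; n is counted in months.
PV = PMT × [(1 − (1+r)^−n)/r] = 8,930 × [1 − (1+r)^−60] / r = A$420,780.80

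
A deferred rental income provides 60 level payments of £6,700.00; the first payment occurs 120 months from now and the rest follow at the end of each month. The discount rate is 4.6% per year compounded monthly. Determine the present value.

£227,388.17

Ordinary annuity of 60 payments, first payment at period 120.
Periodic rate r = 0.046/12 per month; n is counted in months.
The ordinary-annuity PV formula values the stream one period before the first payment (period 119); discount that back 119 periods:
PV₀ = 6,700 × [1 − (1+r)^−60] / r × (1+r)^−119 = £227,388.17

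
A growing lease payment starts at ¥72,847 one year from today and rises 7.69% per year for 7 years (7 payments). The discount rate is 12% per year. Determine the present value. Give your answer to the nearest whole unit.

¥405,976

Periodic rate r = 0.12 per year.
Growing ordinary annuity: PV = PMT₁ × [1 − ((1+g)/(1+r))^n] / (r − g) = 72,847 × [1 − ((1+0.0769)/(1+r))^7] / (r − 0.0769) = ¥405,976.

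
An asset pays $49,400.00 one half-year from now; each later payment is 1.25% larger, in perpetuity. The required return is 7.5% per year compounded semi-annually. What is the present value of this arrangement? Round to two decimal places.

Periodic rate r = 0.075/2 per half-year.
Growing perpetuity (Gordon): PV = PMT₁ / (r − g) = 49,400 / (r − 0.0125) = $1,976,000.00.

$1,976,000.00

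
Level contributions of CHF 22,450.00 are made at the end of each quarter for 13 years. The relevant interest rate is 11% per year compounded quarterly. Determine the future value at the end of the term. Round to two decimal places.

This is an ordinary annuity: 52 deposits of CHF 22,450.00 at the end of each quarter.
Periodic rate r = 0.11/4 per quarter; n is counted in quarters.
FV = PMT × [((1+r)^n − 1)/r] = 22,450 × [(1+r)^52 − 1] / r = CHF 2,529,735.78

CHF 2,529,735.78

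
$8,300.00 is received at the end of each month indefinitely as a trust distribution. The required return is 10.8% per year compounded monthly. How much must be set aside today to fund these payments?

Periodic rate r = 0.108/12 per month.
Level perpetuity: PV = PMT / r = 8,300 / (0.108/12) = $922,222.22.

$922,222.22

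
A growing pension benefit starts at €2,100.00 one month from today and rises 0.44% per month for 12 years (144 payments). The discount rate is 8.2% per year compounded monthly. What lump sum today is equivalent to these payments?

€253,910.64

Periodic rate r = 0.082/12 per month; n is counted in months.
Growing ordinary annuity: PV = PMT₁ × [1 − ((1+g)/(1+r))^n] / (r − g) = 2,100 × [1 − ((1+0.0044)/(1+r))^144] / (r − 0.0044) = €253,910.64.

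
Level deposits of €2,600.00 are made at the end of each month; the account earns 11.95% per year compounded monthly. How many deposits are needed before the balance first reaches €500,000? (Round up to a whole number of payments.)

Periodic rate r = 0.1195/12 per month; n is counted in months.
Ordinary annuity FV: 500,000 = 2,600 × [((1+r)^n − 1)/r].
(1+r)^n = 1 + 500,000 × r / 2,600, so n = ln(1 + 500,000·r/2,600) / ln(1+r) = 107.97.
Round up to a whole number of payments: n = 108.

108 payments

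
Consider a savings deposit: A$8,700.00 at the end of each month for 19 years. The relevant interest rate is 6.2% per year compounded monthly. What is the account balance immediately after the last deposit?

A$3,768,565.49

This is an ordinary annuity: 228 deposits of A$8,700.00 at the end of each month.
Periodic rate r = 0.062/12 per month; n is counted in months.
FV = PMT × [((1+r)^n − 1)/r] = 8,700 × [(1+r)^228 − 1] / r = A$3,768,565.49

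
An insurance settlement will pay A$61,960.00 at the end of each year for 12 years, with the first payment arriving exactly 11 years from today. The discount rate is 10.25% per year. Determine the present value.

A$157,183.84

Ordinary annuity of 12 payments, first payment at period 11.
Periodic rate r = 0.1025 per year.
The ordinary-annuity PV formula values the stream one period before the first payment (period 10); discount that back 10 periods:
PV₀ = 61,960 × [1 − (1+r)^−12] / r × (1+r)^−10 = A$157,183.84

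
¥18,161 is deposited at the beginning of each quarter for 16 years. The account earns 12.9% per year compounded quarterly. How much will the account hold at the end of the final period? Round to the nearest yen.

This is an annuity due: 64 deposits of ¥18,161 at the beginning of each quarter.
Periodic rate r = 0.129/4 per quarter; n is counted in quarters.
FV = PMT × [((1+r)^n − 1)/r] × (1+r) = 18,161 × [(1+r)^64 − 1] / r × (1+r) = ¥3,850,995

¥3,850,995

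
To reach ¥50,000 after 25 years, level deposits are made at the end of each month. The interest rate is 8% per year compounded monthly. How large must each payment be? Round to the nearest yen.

¥53

Level ordinary annuity; solve FV = PMT × [((1+r)^n − 1)/r] for PMT.
Periodic rate r = 0.08/12 per month; n is counted in months.
With n = 300: PMT = 50,000 / ([((1+r)^n − 1)/r]) = ¥53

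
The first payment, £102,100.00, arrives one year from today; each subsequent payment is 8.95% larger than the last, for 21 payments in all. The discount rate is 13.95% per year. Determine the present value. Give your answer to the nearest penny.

Periodic rate r = 0.1395 per year.
Growing ordinary annuity: PV = PMT₁ × [1 − ((1+g)/(1+r))^n] / (r − g) = 102,100 × [1 − ((1+0.0895)/(1+r))^21] / (r − 0.0895) = £1,246,158.20.

£1,246,158.20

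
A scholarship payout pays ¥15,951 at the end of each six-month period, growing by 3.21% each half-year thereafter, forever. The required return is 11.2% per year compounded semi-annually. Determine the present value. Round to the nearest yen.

Periodic rate r = 0.112/2 per half-year.
Growing perpetuity (Gordon): PV = PMT₁ / (r − g) = 15,951 / (r − 0.0321) = ¥667,406.

¥667,406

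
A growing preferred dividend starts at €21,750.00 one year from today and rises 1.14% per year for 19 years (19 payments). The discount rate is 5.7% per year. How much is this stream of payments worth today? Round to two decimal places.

Periodic rate r = 0.057 per year.
Growing ordinary annuity: PV = PMT₁ × [1 − ((1+g)/(1+r))^n] / (r − g) = 21,750 × [1 − ((1+0.0114)/(1+r))^19] / (r − 0.0114) = €270,623.10.

€270,623.10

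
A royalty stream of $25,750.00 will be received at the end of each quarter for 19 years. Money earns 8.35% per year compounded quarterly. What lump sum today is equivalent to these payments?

This is an ordinary annuity: 76 payments of $25,750.00 at the end of each quarter.
Periodic rate r = 0.0835/4 per quarter; n is counted in quarters.
PV = PMT × [(1 − (1+r)^−n)/r] = 25,750 × [1 − (1+r)^−76] / r = $976,945.41

$976,945.41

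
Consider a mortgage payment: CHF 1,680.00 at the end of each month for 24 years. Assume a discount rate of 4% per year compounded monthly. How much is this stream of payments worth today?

CHF 310,713.66

This is an ordinary annuity: 288 payments of CHF 1,680.00 at the end of each month.
Periodic rate r = 0.04/12 per month; n is counted in months.
PV = PMT × [(1 − (1+r)^−n)/r] = 1,680 × [1 − (1+r)^−288] / r = CHF 310,713.66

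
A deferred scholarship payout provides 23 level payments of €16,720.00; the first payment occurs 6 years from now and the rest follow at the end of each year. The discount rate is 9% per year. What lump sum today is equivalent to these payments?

Ordinary annuity of 23 payments, first payment at period 6.
Periodic rate r = 0.09 per year.
The ordinary-annuity PV formula values the stream one period before the first payment (period 5); discount that back 5 periods:
PV₀ = 16,720 × [1 − (1+r)^−23] / r × (1+r)^−5 = €104,106.70

€104,106.70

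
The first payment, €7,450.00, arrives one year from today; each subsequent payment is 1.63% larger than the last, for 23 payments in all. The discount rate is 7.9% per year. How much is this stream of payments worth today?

Periodic rate r = 0.079 per year.
Growing ordinary annuity: PV = PMT₁ × [1 − ((1+g)/(1+r))^n] / (r − g) = 7,450 × [1 − ((1+0.0163)/(1+r))^23] / (r − 0.0163) = €88,835.07.

€88,835.07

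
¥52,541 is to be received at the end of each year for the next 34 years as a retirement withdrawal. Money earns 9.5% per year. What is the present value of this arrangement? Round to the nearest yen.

¥527,788

This is an ordinary annuity: 34 payments of ¥52,541 at the end of each year.
Periodic rate r = 0.095 per year.
PV = PMT × [(1 − (1+r)^−n)/r] = 52,541 × [1 − (1+r)^−34] / r = ¥527,788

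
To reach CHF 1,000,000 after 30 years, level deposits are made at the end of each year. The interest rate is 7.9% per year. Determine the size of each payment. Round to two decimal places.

Level ordinary annuity; solve FV = PMT × [((1+r)^n − 1)/r] for PMT.
Periodic rate r = 0.079 per year.
With n = 30: PMT = 1,000,000 / ([((1+r)^n − 1)/r]) = CHF 8,990.70

CHF 8,990.70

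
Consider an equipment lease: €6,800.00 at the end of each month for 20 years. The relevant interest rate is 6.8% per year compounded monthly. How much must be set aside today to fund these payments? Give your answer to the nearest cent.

€890,822.46

This is an ordinary annuity: 240 payments of €6,800.00 at the end of each month.
Periodic rate r = 0.068/12 per month; n is counted in months.
PV = PMT × [(1 − (1+r)^−n)/r] = 6,800 × [1 − (1+r)^−240] / r = €890,822.46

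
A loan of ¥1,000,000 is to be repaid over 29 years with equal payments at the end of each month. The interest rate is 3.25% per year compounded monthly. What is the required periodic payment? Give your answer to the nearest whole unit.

Level ordinary annuity; solve PV = PMT × [(1 − (1+r)^−n)/r] for PMT.
Periodic rate r = 0.0325/12 per month; n is counted in months.
With n = 348: PMT = 1,000,000 / ([(1 − (1+r)^−n)/r]) = ¥4,441

¥4,441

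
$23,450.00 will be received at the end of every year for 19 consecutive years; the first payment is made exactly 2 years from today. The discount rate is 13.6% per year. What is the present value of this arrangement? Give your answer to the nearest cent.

$138,324.11

Ordinary annuity of 19 payments, first payment at period 2.
Periodic rate r = 0.136 per year.
The ordinary-annuity PV formula values the stream one period before the first payment (period 1); discount that back 1 periods:
PV₀ = 23,450 × [1 − (1+r)^−19] / r × (1+r)^−1 = $138,324.11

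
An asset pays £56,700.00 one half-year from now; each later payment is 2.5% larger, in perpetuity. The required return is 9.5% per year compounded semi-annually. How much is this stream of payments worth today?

Periodic rate r = 0.095/2 per half-year.
Growing perpetuity (Gordon): PV = PMT₁ / (r − g) = 56,700 / (r − 0.025) = £2,520,000.00.

£2,520,000.00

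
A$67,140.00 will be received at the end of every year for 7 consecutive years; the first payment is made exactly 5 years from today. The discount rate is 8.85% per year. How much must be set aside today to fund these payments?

A$241,924.27

Ordinary annuity of 7 payments, first payment at period 5.
Periodic rate r = 0.0885 per year.
The ordinary-annuity PV formula values the stream one period before the first payment (period 4); discount that back 4 periods:
PV₀ = 67,140 × [1 − (1+r)^−7] / r × (1+r)^−4 = A$241,924.27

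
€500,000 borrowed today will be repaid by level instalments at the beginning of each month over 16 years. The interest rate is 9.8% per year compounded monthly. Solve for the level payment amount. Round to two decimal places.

€5,125.57

Level annuity due; solve PV = PMT × [(1 − (1+r)^−n)/r] × (1+r) for PMT.
Periodic rate r = 0.098/12 per month; n is counted in months.
With n = 192: PMT = 500,000 / ([(1 − (1+r)^−n)/r] × (1+r)) = €5,125.57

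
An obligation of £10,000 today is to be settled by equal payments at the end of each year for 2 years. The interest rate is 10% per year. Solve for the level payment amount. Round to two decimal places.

Level ordinary annuity; solve PV = PMT × [(1 − (1+r)^−n)/r] for PMT.
Periodic rate r = 0.1 per year.
With n = 2: PMT = 10,000 / ([(1 − (1+r)^−n)/r]) = £5,761.90

£5,761.90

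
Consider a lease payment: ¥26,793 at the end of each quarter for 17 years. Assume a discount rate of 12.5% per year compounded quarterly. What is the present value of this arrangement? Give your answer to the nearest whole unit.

¥751,592

This is an ordinary annuity: 68 payments of ¥26,793 at the end of each quarter.
Periodic rate r = 0.125/4 per quarter; n is counted in quarters.
PV = PMT × [(1 − (1+r)^−n)/r] = 26,793 × [1 − (1+r)^−68] / r = ¥751,592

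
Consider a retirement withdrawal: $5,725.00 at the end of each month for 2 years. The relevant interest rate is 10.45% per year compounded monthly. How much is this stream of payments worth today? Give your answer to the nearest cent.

This is an ordinary annuity: 24 payments of $5,725.00 at the end of each month.
Periodic rate r = 0.1045/12 per month; n is counted in months.
PV = PMT × [(1 − (1+r)^−n)/r] = 5,725 × [1 − (1+r)^−24] / r = $123,508.99

$123,508.99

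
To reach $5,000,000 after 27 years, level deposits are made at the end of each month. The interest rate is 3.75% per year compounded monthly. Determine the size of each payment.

Level ordinary annuity; solve FV = PMT × [((1+r)^n − 1)/r] for PMT.
Periodic rate r = 0.0375/12 per month; n is counted in months.
With n = 324: PMT = 5,000,000 / ([((1+r)^n − 1)/r]) = $8,938.11

$8,938.11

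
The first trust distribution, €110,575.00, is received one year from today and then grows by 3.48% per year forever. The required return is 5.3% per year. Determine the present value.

€6,075,549.45

Periodic rate r = 0.053 per year.
Growing perpetuity (Gordon): PV = PMT₁ / (r − g) = 110,575 / (r − 0.0348) = €6,075,549.45.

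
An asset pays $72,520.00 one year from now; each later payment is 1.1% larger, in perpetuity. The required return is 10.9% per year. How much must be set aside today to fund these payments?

Periodic rate r = 0.109 per year.
Growing perpetuity (Gordon): PV = PMT₁ / (r − g) = 72,520 / (r − 0.011) = $740,000.00.

$740,000.00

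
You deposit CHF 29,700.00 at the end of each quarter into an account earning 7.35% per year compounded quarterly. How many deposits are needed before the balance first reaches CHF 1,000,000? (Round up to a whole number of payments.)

Periodic rate r = 0.0735/4 per quarter; n is counted in quarters.
Ordinary annuity FV: 1,000,000 = 29,700 × [((1+r)^n − 1)/r].
(1+r)^n = 1 + 1,000,000 × r / 29,700, so n = ln(1 + 1,000,000·r/29,700) / ln(1+r) = 26.45.
Round up to a whole number of payments: n = 27.

27 payments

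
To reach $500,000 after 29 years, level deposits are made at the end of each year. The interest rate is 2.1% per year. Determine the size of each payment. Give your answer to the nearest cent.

$12,695.98

Level ordinary annuity; solve FV = PMT × [((1+r)^n − 1)/r] for PMT.
Periodic rate r = 0.021 per year.
With n = 29: PMT = 500,000 / ([((1+r)^n − 1)/r]) = $12,695.98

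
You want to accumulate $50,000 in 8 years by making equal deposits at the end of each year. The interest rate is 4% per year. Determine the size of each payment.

$5,426.39

Level ordinary annuity; solve FV = PMT × [((1+r)^n − 1)/r] for PMT.
Periodic rate r = 0.04 per year.
With n = 8: PMT = 50,000 / ([((1+r)^n − 1)/r]) = $5,426.39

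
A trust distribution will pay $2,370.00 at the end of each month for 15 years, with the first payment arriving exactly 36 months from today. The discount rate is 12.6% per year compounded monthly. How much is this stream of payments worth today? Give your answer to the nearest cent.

Ordinary annuity of 180 payments, first payment at period 36.
Periodic rate r = 0.126/12 per month; n is counted in months.
The ordinary-annuity PV formula values the stream one period before the first payment (period 35); discount that back 35 periods:
PV₀ = 2,370 × [1 − (1+r)^−180] / r × (1+r)^−35 = $132,706.72

$132,706.72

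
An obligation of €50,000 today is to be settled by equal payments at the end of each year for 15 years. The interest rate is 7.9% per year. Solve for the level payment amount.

€5,805.86

Level ordinary annuity; solve PV = PMT × [(1 − (1+r)^−n)/r] for PMT.
Periodic rate r = 0.079 per year.
With n = 15: PMT = 50,000 / ([(1 − (1+r)^−n)/r]) = €5,805.86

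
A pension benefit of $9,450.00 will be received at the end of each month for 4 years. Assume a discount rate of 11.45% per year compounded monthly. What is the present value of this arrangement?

This is an ordinary annuity: 48 payments of $9,450.00 at the end of each month.
Periodic rate r = 0.1145/12 per month; n is counted in months.
PV = PMT × [(1 − (1+r)^−n)/r] = 9,450 × [1 − (1+r)^−48] / r = $362,560.72

$362,560.72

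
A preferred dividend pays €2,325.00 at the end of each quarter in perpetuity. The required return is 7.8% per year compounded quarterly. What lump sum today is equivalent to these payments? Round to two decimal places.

Periodic rate r = 0.078/4 per quarter.
Level perpetuity: PV = PMT / r = 2,325 / (0.078/4) = €119,230.77.

€119,230.77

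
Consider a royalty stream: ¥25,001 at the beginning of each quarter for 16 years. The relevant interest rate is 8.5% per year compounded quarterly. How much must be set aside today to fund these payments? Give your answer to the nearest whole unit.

¥888,710

This is an annuity due: 64 payments of ¥25,001 at the beginning of each quarter.
Periodic rate r = 0.085/4 per quarter; n is counted in quarters.
PV = PMT × [(1 − (1+r)^−n)/r] × (1+r) = 25,001 × [1 − (1+r)^−64] / r × (1+r) = ¥888,710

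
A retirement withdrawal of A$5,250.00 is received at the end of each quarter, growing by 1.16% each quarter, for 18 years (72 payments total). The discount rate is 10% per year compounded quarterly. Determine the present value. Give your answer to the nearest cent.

Periodic rate r = 0.1/4 per quarter; n is counted in quarters.
Growing ordinary annuity: PV = PMT₁ × [1 − ((1+g)/(1+r))^n] / (r − g) = 5,250 × [1 − ((1+0.0116)/(1+r))^72] / (r − 0.0116) = A$239,886.32.

A$239,886.32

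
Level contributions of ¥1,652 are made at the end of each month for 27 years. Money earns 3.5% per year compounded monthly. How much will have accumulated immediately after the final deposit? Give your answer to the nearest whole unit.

This is an ordinary annuity: 324 deposits of ¥1,652 at the end of each month.
Periodic rate r = 0.035/12 per month; n is counted in months.
FV = PMT × [((1+r)^n − 1)/r] = 1,652 × [(1+r)^324 − 1] / r = ¥888,839

¥888,839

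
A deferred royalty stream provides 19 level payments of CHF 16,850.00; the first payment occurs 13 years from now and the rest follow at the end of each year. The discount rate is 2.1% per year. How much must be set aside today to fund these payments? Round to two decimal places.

Ordinary annuity of 19 payments, first payment at period 13.
Periodic rate r = 0.021 per year.
The ordinary-annuity PV formula values the stream one period before the first payment (period 12); discount that back 12 periods:
PV₀ = 16,850 × [1 − (1+r)^−19] / r × (1+r)^−12 = CHF 203,984.51

CHF 203,984.51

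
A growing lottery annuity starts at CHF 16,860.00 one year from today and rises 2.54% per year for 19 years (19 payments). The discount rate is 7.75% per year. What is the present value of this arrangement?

CHF 197,406.95

Periodic rate r = 0.0775 per year.
Growing ordinary annuity: PV = PMT₁ × [1 − ((1+g)/(1+r))^n] / (r − g) = 16,860 × [1 − ((1+0.0254)/(1+r))^19] / (r − 0.0254) = CHF 197,406.95.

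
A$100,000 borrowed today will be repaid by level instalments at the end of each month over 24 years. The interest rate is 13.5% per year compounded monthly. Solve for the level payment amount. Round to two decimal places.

Level ordinary annuity; solve PV = PMT × [(1 − (1+r)^−n)/r] for PMT.
Periodic rate r = 0.135/12 per month; n is counted in months.
With n = 288: PMT = 100,000 / ([(1 − (1+r)^−n)/r]) = A$1,171.73

A$1,171.73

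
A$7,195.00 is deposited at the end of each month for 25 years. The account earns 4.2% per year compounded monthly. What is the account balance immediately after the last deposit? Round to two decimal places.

This is an ordinary annuity: 300 deposits of A$7,195.00 at the end of each month.
Periodic rate r = 0.042/12 per month; n is counted in months.
FV = PMT × [((1+r)^n − 1)/r] = 7,195 × [(1+r)^300 − 1] / r = A$3,808,040.51

A$3,808,040.51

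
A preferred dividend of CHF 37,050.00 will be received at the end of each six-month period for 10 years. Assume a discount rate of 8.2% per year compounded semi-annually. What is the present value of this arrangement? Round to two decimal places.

This is an ordinary annuity: 20 payments of CHF 37,050.00 at the end of each six-month period.
Periodic rate r = 0.082/2 per half-year; n is counted in half-years.
PV = PMT × [(1 − (1+r)^−n)/r] = 37,050 × [1 − (1+r)^−20] / r = CHF 499,092.18

CHF 499,092.18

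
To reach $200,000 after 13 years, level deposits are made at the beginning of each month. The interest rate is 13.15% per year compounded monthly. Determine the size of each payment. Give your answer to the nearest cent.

$484.44

Level annuity due; solve FV = PMT × [((1+r)^n − 1)/r] × (1+r) for PMT.
Periodic rate r = 0.1315/12 per month; n is counted in months.
With n = 156: PMT = 200,000 / ([((1+r)^n − 1)/r] × (1+r)) = $484.44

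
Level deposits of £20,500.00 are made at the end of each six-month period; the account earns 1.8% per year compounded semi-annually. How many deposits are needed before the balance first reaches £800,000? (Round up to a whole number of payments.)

34 payments

Periodic rate r = 0.018/2 per half-year; n is counted in half-years.
Ordinary annuity FV: 800,000 = 20,500 × [((1+r)^n − 1)/r].
(1+r)^n = 1 + 800,000 × r / 20,500, so n = ln(1 + 800,000·r/20,500) / ln(1+r) = 33.60.
Round up to a whole number of payments: n = 34.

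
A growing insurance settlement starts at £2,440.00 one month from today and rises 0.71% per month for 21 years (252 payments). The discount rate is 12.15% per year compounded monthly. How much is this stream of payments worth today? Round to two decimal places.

Periodic rate r = 0.1215/12 per month; n is counted in months.
Growing ordinary annuity: PV = PMT₁ × [1 − ((1+g)/(1+r))^n] / (r − g) = 2,440 × [1 − ((1+0.0071)/(1+r))^252] / (r − 0.0071) = £427,795.45.

£427,795.45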